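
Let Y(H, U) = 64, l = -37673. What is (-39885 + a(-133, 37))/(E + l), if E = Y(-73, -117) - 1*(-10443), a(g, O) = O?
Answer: 1172/799 ≈ 1.4668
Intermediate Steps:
E = 10507 (E = 64 - 1*(-10443) = 64 + 10443 = 10507)
(-39885 + a(-133, 37))/(E + l) = (-39885 + 37)/(10507 - 37673) = -39848/(-27166) = -39848*(-1/27166) = 1172/799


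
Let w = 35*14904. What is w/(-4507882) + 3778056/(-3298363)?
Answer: -9375794356356/7434315598583 ≈ -1.2612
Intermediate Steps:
w = 521640
w/(-4507882) + 3778056/(-3298363) = 521640/(-4507882) + 3778056/(-3298363) = 521640*(-1/4507882) + 3778056*(-1/3298363) = -260820/2253941 - 3778056/3298363 = -9375794356356/7434315598583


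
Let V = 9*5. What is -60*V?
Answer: -2700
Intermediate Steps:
V = 45
-60*V = -60*45 = -2700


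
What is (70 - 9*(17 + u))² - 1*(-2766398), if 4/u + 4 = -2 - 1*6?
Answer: 2772798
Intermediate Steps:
u = -⅓ (u = 4/(-4 + (-2 - 1*6)) = 4/(-4 + (-2 - 6)) = 4/(-4 - 8) = 4/(-12) = 4*(-1/12) = -⅓ ≈ -0.33333)
(70 - 9*(17 + u))² - 1*(-2766398) = (70 - 9*(17 - ⅓))² - 1*(-2766398) = (70 - 9*50/3)² + 2766398 = (70 - 150)² + 2766398 = (-80)² + 2766398 = 6400 + 2766398 = 2772798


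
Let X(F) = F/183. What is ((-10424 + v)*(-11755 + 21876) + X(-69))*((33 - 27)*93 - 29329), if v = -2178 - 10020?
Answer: 401827093146855/61 ≈ 6.5873e+12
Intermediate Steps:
v = -12198
X(F) = F/183 (X(F) = F*(1/183) = F/183)
((-10424 + v)*(-11755 + 21876) + X(-69))*((33 - 27)*93 - 29329) = ((-10424 - 12198)*(-11755 + 21876) + (1/183)*(-69))*((33 - 27)*93 - 29329) = (-22622*10121 - 23/61)*(6*93 - 29329) = (-228957262 - 23/61)*(558 - 29329) = -13966393005/61*(-28771) = 401827093146855/61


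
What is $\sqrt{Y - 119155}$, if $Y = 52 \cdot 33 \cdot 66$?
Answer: $i \sqrt{5899} \approx 76.805 i$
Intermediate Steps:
$Y = 113256$ ($Y = 1716 \cdot 66 = 113256$)
$\sqrt{Y - 119155} = \sqrt{113256 - 119155} = \sqrt{-5899} = i \sqrt{5899}$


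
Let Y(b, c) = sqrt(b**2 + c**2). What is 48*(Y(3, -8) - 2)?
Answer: -96 + 48*sqrt(73) ≈ 314.11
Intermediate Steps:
48*(Y(3, -8) - 2) = 48*(sqrt(3**2 + (-8)**2) - 2) = 48*(sqrt(9 + 64) - 2) = 48*(sqrt(73) - 2) = 48*(-2 + sqrt(73)) = -96 + 48*sqrt(73)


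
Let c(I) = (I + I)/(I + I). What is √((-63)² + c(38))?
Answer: √3970 ≈ 63.008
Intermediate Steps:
c(I) = 1 (c(I) = (2*I)/((2*I)) = (2*I)*(1/(2*I)) = 1)
√((-63)² + c(38)) = √((-63)² + 1) = √(3969 + 1) = √3970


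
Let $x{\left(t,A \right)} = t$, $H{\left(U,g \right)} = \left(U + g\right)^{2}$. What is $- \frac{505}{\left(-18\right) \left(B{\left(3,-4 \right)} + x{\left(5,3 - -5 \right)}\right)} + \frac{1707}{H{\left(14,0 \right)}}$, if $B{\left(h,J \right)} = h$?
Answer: $\frac{86197}{7056} \approx 12.216$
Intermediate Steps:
$- \frac{505}{\left(-18\right) \left(B{\left(3,-4 \right)} + x{\left(5,3 - -5 \right)}\right)} + \frac{1707}{H{\left(14,0 \right)}} = - \frac{505}{\left(-18\right) \left(3 + 5\right)} + \frac{1707}{\left(14 + 0\right)^{2}} = - \frac{505}{\left(-18\right) 8} + \frac{1707}{14^{2}} = - \frac{505}{-144} + \frac{1707}{196} = \left(-505\right) \left(- \frac{1}{144}\right) + 1707 \cdot \frac{1}{196} = \frac{505}{144} + \frac{1707}{196} = \frac{86197}{7056}$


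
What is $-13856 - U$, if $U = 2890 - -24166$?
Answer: $-40912$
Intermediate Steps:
$U = 27056$ ($U = 2890 + 24166 = 27056$)
$-13856 - U = -13856 - 27056 = -40912$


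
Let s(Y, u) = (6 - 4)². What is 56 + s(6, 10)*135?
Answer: 596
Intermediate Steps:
s(Y, u) = 4 (s(Y, u) = 2² = 4)
56 + s(6, 10)*135 = 56 + 4*135 = 56 + 540 = 596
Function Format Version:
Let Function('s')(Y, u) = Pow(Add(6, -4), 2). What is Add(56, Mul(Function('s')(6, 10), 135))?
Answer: 596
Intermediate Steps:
Function('s')(Y, u) = 4 (Function('s')(Y, u) = Pow(2, 2) = 4)
Add(56, Mul(Function('s')(6, 10), 135)) = Add(56, Mul(4, 135)) = Add(56, 540) = 596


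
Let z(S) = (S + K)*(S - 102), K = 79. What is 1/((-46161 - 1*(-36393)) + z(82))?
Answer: -1/12988 ≈ -7.6994e-5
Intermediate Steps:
z(S) = (-102 + S)*(79 + S) (z(S) = (S + 79)*(S - 102) = (79 + S)*(-102 + S) = (-102 + S)*(79 + S))
1/((-46161 - 1*(-36393)) + z(82)) = 1/((-46161 - 1*(-36393)) + (-8058 + 82**2 - 23*82)) = 1/((-46161 + 36393) + (-8058 + 6724 - 1886)) = 1/(-9768 - 3220) = 1/(-12988) = -1/12988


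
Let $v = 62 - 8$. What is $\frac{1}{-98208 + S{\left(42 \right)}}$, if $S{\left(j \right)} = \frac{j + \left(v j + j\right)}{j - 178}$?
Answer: $- \frac{17}{1669830} \approx -1.0181 \cdot 10^{-5}$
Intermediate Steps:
$v = 54$
$S{\left(j \right)} = \frac{56 j}{-178 + j}$ ($S{\left(j \right)} = \frac{j + \left(54 j + j\right)}{j - 178} = \frac{j + 55 j}{-178 + j} = \frac{56 j}{-178 + j}$)
$\frac{1}{-98208 + S{\left(42 \right)}} = \frac{1}{-98208 + 56 \cdot 42 \frac{1}{-178 + 42}} = \frac{1}{-98208 + 56 \cdot 42 \frac{1}{-136}} = \frac{1}{-98208 + 56 \cdot 42 \left(- \frac{1}{136}\right)} = \frac{1}{-98208 - \frac{294}{17}} = \frac{1}{- \frac{1669830}{17}} = - \frac{17}{1669830}$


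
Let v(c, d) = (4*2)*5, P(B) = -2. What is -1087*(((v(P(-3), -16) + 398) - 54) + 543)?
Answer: -1007649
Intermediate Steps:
v(c, d) = 40 (v(c, d) = 8*5 = 40)
-1087*(((v(P(-3), -16) + 398) - 54) + 543) = -1087*(((40 + 398) - 54) + 543) = -1087*((438 - 54) + 543) = -1087*(384 + 543) = -1087*927 = -1007649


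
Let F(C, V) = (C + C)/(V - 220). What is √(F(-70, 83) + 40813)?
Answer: √766038377/137 ≈ 202.02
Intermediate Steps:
F(C, V) = 2*C/(-220 + V) (F(C, V) = (2*C)/(-220 + V) = 2*C/(-220 + V))
√(F(-70, 83) + 40813) = √(2*(-70)/(-220 + 83) + 40813) = √(2*(-70)/(-137) + 40813) = √(2*(-70)*(-1/137) + 40813) = √(140/137 + 40813) = √(5591521/137) = √766038377/137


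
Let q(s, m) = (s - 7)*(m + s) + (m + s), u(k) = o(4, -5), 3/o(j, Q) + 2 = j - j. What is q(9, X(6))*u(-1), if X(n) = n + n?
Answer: -189/2 ≈ -94.500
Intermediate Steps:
X(n) = 2*n
o(j, Q) = -3/2 (o(j, Q) = 3/(-2 + (j - j)) = 3/(-2 + 0) = 3/(-2) = 3*(-½) = -3/2)
u(k) = -3/2
q(s, m) = m + s + (-7 + s)*(m + s) (q(s, m) = (-7 + s)*(m + s) + (m + s) = m + s + (-7 + s)*(m + s))
q(9, X(6))*u(-1) = (9² - 12*6 - 6*9 + (2*6)*9)*(-3/2) = (81 - 6*12 - 54 + 12*9)*(-3/2) = (81 - 72 - 54 + 108)*(-3/2) = 63*(-3/2) = -189/2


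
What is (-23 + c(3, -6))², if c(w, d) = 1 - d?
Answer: 256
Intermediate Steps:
(-23 + c(3, -6))² = (-23 + (1 - 1*(-6)))² = (-23 + (1 + 6))² = (-23 + 7)² = (-16)² = 256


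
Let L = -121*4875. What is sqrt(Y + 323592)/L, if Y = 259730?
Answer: -sqrt(583322)/589875 ≈ -0.0012948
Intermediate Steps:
L = -589875
sqrt(Y + 323592)/L = sqrt(259730 + 323592)/(-589875) = sqrt(583322)*(-1/589875) = -sqrt(583322)/589875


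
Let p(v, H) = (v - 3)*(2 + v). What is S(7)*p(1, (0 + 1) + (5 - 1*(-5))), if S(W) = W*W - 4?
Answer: -270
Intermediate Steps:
S(W) = -4 + W**2 (S(W) = W**2 - 4 = -4 + W**2)
p(v, H) = (-3 + v)*(2 + v)
S(7)*p(1, (0 + 1) + (5 - 1*(-5))) = (-4 + 7**2)*(-6 + 1**2 - 1*1) = (-4 + 49)*(-6 + 1 - 1) = 45*(-6) = -270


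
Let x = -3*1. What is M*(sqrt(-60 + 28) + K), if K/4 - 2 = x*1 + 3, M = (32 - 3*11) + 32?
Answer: 248 + 124*I*sqrt(2) ≈ 248.0 + 175.36*I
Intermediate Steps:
x = -3
M = 31 (M = (32 - 33) + 32 = -1 + 32 = 31)
K = 8 (K = 8 + 4*(-3*1 + 3) = 8 + 4*(-3 + 3) = 8 + 4*0 = 8 + 0 = 8)
M*(sqrt(-60 + 28) + K) = 31*(sqrt(-60 + 28) + 8) = 31*(sqrt(-32) + 8) = 31*(4*I*sqrt(2) + 8) = 31*(8 + 4*I*sqrt(2)) = 248 + 124*I*sqrt(2)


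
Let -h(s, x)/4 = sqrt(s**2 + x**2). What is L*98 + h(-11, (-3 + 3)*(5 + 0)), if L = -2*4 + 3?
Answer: -534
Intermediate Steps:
h(s, x) = -4*sqrt(s**2 + x**2)
L = -5 (L = -8 + 3 = -5)
L*98 + h(-11, (-3 + 3)*(5 + 0)) = -5*98 - 4*sqrt((-11)**2 + ((-3 + 3)*(5 + 0))**2) = -490 - 4*sqrt(121 + (0*5)**2) = -490 - 4*sqrt(121 + 0**2) = -490 - 4*sqrt(121 + 0) = -490 - 4*sqrt(121) = -490 - 4*11 = -490 - 44 = -534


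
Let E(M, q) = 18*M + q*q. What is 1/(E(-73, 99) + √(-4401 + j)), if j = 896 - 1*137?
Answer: 2829/24010937 - I*√3642/72032811 ≈ 0.00011782 - 8.378e-7*I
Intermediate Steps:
j = 759 (j = 896 - 137 = 759)
E(M, q) = q² + 18*M (E(M, q) = 18*M + q² = q² + 18*M)
1/(E(-73, 99) + √(-4401 + j)) = 1/((99² + 18*(-73)) + √(-4401 + 759)) = 1/((9801 - 1314) + √(-3642)) = 1/(8487 + I*√3642)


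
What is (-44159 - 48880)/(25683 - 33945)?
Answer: 31013/2754 ≈ 11.261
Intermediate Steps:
(-44159 - 48880)/(25683 - 33945) = -93039/(-8262) = -93039*(-1/8262) = 31013/2754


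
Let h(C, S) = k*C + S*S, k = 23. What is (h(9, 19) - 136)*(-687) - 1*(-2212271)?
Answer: 1915487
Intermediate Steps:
h(C, S) = S**2 + 23*C (h(C, S) = 23*C + S*S = 23*C + S**2 = S**2 + 23*C)
(h(9, 19) - 136)*(-687) - 1*(-2212271) = ((19**2 + 23*9) - 136)*(-687) - 1*(-2212271) = ((361 + 207) - 136)*(-687) + 2212271 = (568 - 136)*(-687) + 2212271 = 432*(-687) + 2212271 = -296784 + 2212271 = 1915487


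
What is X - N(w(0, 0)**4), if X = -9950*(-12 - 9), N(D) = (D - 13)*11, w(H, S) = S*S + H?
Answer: 209093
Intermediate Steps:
w(H, S) = H + S**2 (w(H, S) = S**2 + H = H + S**2)
N(D) = -143 + 11*D (N(D) = (-13 + D)*11 = -143 + 11*D)
X = 208950 (X = -9950*(-21) = 208950)
X - N(w(0, 0)**4) = 208950 - (-143 + 11*(0 + 0**2)**4) = 208950 - (-143 + 11*(0 + 0)**4) = 208950 - (-143 + 11*0**4) = 208950 - (-143 + 11*0) = 208950 - (-143 + 0) = 208950 - 1*(-143) = 208950 + 143 = 209093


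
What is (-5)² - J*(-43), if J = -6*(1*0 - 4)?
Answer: 1057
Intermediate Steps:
J = 24 (J = -6*(0 - 4) = -6*(-4) = 24)
(-5)² - J*(-43) = (-5)² - 24*(-43) = 25 - 1*(-1032) = 25 + 1032 = 1057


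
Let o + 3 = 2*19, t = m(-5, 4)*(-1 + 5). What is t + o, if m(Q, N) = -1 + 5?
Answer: 51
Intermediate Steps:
m(Q, N) = 4
t = 16 (t = 4*(-1 + 5) = 4*4 = 16)
o = 35 (o = -3 + 2*19 = -3 + 38 = 35)
t + o = 16 + 35 = 51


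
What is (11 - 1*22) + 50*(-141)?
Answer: -7061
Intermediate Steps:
(11 - 1*22) + 50*(-141) = (11 - 22) - 7050 = -11 - 7050 = -7061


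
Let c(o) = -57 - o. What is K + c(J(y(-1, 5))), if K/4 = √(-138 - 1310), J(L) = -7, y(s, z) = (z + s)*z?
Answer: -50 + 8*I*√362 ≈ -50.0 + 152.21*I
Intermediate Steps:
y(s, z) = z*(s + z) (y(s, z) = (s + z)*z = z*(s + z))
K = 8*I*√362 (K = 4*√(-138 - 1310) = 4*√(-1448) = 4*(2*I*√362) = 8*I*√362 ≈ 152.21*I)
K + c(J(y(-1, 5))) = 8*I*√362 + (-57 - 1*(-7)) = 8*I*√362 + (-57 + 7) = 8*I*√362 - 50 = -50 + 8*I*√362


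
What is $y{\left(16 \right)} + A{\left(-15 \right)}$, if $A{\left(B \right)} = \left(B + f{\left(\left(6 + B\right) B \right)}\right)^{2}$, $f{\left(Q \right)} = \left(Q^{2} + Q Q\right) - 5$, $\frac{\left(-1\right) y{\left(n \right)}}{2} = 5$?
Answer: $1327144890$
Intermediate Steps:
$y{\left(n \right)} = -10$ ($y{\left(n \right)} = \left(-2\right) 5 = -10$)
$f{\left(Q \right)} = -5 + 2 Q^{2}$ ($f{\left(Q \right)} = \left(Q^{2} + Q^{2}\right) - 5 = 2 Q^{2} - 5 = -5 + 2 Q^{2}$)
$A{\left(B \right)} = \left(-5 + B + 2 B^{2} \left(6 + B\right)^{2}\right)^{2}$ ($A{\left(B \right)} = \left(B + \left(-5 + 2 \left(\left(6 + B\right) B\right)^{2}\right)\right)^{2} = \left(B + \left(-5 + 2 \left(B \left(6 + B\right)\right)^{2}\right)\right)^{2} = \left(B + \left(-5 + 2 B^{2} \left(6 + B\right)^{2}\right)\right)^{2} = \left(-5 + B + 2 B^{2} \left(6 + B\right)^{2}\right)^{2}$)
$y{\left(16 \right)} + A{\left(-15 \right)} = -10 + \left(-5 - 15 + 2 \left(-15\right)^{2} \left(6 - 15\right)^{2}\right)^{2} = -10 + \left(-5 - 15 + 2 \cdot 225 \left(-9\right)^{2}\right)^{2} = -10 + \left(-5 - 15 + 2 \cdot 225 \cdot 81\right)^{2} = -10 + \left(-5 - 15 + 36450\right)^{2} = -10 + 36430^{2} = -10 + 1327144900 = 1327144890$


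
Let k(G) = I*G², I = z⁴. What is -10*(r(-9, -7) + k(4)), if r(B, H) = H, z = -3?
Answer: -12890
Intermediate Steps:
I = 81 (I = (-3)⁴ = 81)
k(G) = 81*G²
-10*(r(-9, -7) + k(4)) = -10*(-7 + 81*4²) = -10*(-7 + 81*16) = -10*(-7 + 1296) = -10*1289 = -12890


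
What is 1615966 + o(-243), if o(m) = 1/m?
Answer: 392679737/243 ≈ 1.6160e+6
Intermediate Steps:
1615966 + o(-243) = 1615966 + 1/(-243) = 1615966 - 1/243 = 392679737/243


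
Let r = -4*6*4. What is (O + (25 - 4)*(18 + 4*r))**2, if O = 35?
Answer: 58537801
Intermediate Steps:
r = -96 (r = -24*4 = -96)
(O + (25 - 4)*(18 + 4*r))**2 = (35 + (25 - 4)*(18 + 4*(-96)))**2 = (35 + 21*(18 - 384))**2 = (35 + 21*(-366))**2 = (35 - 7686)**2 = (-7651)**2 = 58537801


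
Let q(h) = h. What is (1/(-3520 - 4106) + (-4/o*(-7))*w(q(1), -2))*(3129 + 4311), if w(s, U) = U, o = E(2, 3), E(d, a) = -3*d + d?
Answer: 4270520/41 ≈ 1.0416e+5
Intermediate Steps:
E(d, a) = -2*d
o = -4 (o = -2*2 = -4)
(1/(-3520 - 4106) + (-4/o*(-7))*w(q(1), -2))*(3129 + 4311) = (1/(-3520 - 4106) + (-4/(-4)*(-7))*(-2))*(3129 + 4311) = (1/(-7626) + (-4*(-¼)*(-7))*(-2))*7440 = (-1/7626 + (1*(-7))*(-2))*7440 = (-1/7626 - 7*(-2))*7440 = (-1/7626 + 14)*7440 = (106763/7626)*7440 = 4270520/41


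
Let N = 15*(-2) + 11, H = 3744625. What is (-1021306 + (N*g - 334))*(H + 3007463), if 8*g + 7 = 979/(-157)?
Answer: -1082984576695938/157 ≈ -6.8980e+12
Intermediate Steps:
g = -1039/628 (g = -7/8 + (979/(-157))/8 = -7/8 + (979*(-1/157))/8 = -7/8 + (⅛)*(-979/157) = -7/8 - 979/1256 = -1039/628 ≈ -1.6545)
N = -19 (N = -30 + 11 = -19)
(-1021306 + (N*g - 334))*(H + 3007463) = (-1021306 + (-19*(-1039/628) - 334))*(3744625 + 3007463) = (-1021306 + (19741/628 - 334))*6752088 = (-1021306 - 190011/628)*6752088 = -641570179/628*6752088 = -1082984576695938/157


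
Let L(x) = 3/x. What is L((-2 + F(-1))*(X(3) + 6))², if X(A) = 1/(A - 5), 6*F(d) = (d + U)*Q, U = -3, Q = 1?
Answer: 81/1936 ≈ 0.041839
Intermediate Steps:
F(d) = -½ + d/6 (F(d) = ((d - 3)*1)/6 = ((-3 + d)*1)/6 = (-3 + d)/6 = -½ + d/6)
X(A) = 1/(-5 + A)
L((-2 + F(-1))*(X(3) + 6))² = (3/(((-2 + (-½ + (⅙)*(-1)))*(1/(-5 + 3) + 6))))² = (3/(((-2 + (-½ - ⅙))*(1/(-2) + 6))))² = (3/(((-2 - ⅔)*(-½ + 6))))² = (3/((-8/3*11/2)))² = (3/(-44/3))² = (3*(-3/44))² = (-9/44)² = 81/1936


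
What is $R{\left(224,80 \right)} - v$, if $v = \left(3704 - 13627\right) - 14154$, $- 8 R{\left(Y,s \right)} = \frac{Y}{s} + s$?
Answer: $\frac{481333}{20} \approx 24067.0$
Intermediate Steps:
$R{\left(Y,s \right)} = - \frac{s}{8} - \frac{Y}{8 s}$ ($R{\left(Y,s \right)} = - \frac{\frac{Y}{s} + s}{8} = - \frac{s + \frac{Y}{s}}{8} = - \frac{s}{8} - \frac{Y}{8 s}$)
$v = -24077$ ($v = -9923 - 14154 = -24077$)
$R{\left(224,80 \right)} - v = \frac{\left(-1\right) 224 - 80^{2}}{8 \cdot 80} - -24077 = \frac{1}{8} \cdot \frac{1}{80} \left(-224 - 6400\right) + 24077 = \frac{1}{8} \cdot \frac{1}{80} \left(-6624\right) + 24077 = - \frac{207}{20} + 24077 = \frac{481333}{20}$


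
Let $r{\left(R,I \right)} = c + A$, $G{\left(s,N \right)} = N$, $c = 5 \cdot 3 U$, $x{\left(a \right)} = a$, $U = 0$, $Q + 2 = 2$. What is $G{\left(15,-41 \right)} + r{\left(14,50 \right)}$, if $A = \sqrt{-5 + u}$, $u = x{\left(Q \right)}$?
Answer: $-41 + i \sqrt{5} \approx -41.0 + 2.2361 i$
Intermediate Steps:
$Q = 0$ ($Q = -2 + 2 = 0$)
$u = 0$
$c = 0$ ($c = 5 \cdot 3 \cdot 0 = 15 \cdot 0 = 0$)
$A = i \sqrt{5}$ ($A = \sqrt{-5 + 0} = \sqrt{-5} = i \sqrt{5} \approx 2.2361 i$)
$r{\left(R,I \right)} = i \sqrt{5}$ ($r{\left(R,I \right)} = 0 + i \sqrt{5} = i \sqrt{5}$)
$G{\left(15,-41 \right)} + r{\left(14,50 \right)} = -41 + i \sqrt{5}$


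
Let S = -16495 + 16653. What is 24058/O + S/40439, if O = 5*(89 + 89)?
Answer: 486511041/17995355 ≈ 27.035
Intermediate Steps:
O = 890 (O = 5*178 = 890)
S = 158
24058/O + S/40439 = 24058/890 + 158/40439 = 24058*(1/890) + 158*(1/40439) = 12029/445 + 158/40439 = 486511041/17995355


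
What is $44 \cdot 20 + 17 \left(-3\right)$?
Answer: $829$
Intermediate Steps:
$44 \cdot 20 + 17 \left(-3\right) = 880 - 51 = 829$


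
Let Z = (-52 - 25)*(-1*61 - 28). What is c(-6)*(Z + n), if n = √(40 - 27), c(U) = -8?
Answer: -54824 - 8*√13 ≈ -54853.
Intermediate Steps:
n = √13 ≈ 3.6056
Z = 6853 (Z = -77*(-61 - 28) = -77*(-89) = 6853)
c(-6)*(Z + n) = -8*(6853 + √13) = -54824 - 8*√13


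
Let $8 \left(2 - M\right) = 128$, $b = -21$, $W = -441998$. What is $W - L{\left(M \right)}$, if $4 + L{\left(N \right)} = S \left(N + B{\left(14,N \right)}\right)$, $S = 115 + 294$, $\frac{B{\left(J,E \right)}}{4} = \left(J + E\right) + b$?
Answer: $-401912$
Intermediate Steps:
$M = -14$ ($M = 2 - 16 = -14$)
$B{\left(J,E \right)} = -84 + 4 E + 4 J$ ($B{\left(J,E \right)} = 4 \left(\left(J + E\right) - 21\right) = 4 \left(\left(E + J\right) - 21\right) = 4 \left(-21 + E + J\right) = -84 + 4 E + 4 J$)
$S = 409$
$L{\left(N \right)} = -11456 + 2045 N$ ($L{\left(N \right)} = -4 + 409 \left(N + \left(-84 + 4 N + 4 \cdot 14\right)\right) = -4 + 409 \left(N + \left(-84 + 4 N + 56\right)\right) = -4 + 409 \left(N + \left(-28 + 4 N\right)\right) = -4 + 409 \left(-28 + 5 N\right) = -4 + \left(-11452 + 2045 N\right) = -11456 + 2045 N$)
$W - L{\left(M \right)} = -441998 - \left(-11456 + 2045 \left(-14\right)\right) = -441998 - \left(-11456 - 28630\right) = -441998 - -40086 = -441998 + 40086 = -401912$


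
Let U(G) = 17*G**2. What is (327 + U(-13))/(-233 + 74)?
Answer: -3200/159 ≈ -20.126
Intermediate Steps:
(327 + U(-13))/(-233 + 74) = (327 + 17*(-13)**2)/(-233 + 74) = (327 + 17*169)/(-159) = (327 + 2873)*(-1/159) = 3200*(-1/159) = -3200/159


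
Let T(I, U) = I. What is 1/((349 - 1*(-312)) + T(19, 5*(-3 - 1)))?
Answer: 1/680 ≈ 0.0014706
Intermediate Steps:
1/((349 - 1*(-312)) + T(19, 5*(-3 - 1))) = 1/((349 - 1*(-312)) + 19) = 1/((349 + 312) + 19) = 1/(661 + 19) = 1/680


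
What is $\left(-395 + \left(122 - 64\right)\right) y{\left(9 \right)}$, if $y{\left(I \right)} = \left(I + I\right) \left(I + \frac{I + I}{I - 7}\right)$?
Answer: $-109188$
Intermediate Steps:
$y{\left(I \right)} = 2 I \left(I + \frac{2 I}{-7 + I}\right)$
$\left(-395 + \left(122 - 64\right)\right) y{\left(9 \right)} = \left(-395 + \left(122 - 64\right)\right) \frac{2 \cdot 9^{2} \left(-5 + 9\right)}{-7 + 9} = \left(-395 + \left(122 - 64\right)\right) 2 \cdot 81 \cdot \frac{1}{2} \cdot 4 = \left(-395 + 58\right) 2 \cdot 81 \cdot \frac{1}{2} \cdot 4 = \left(-337\right) 324 = -109188$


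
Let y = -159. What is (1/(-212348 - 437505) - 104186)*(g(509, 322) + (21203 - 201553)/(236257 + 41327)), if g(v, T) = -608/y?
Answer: -526957914142185061/1593434357176 ≈ -3.3071e+5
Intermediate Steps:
g(v, T) = 608/159 (g(v, T) = -608/(-159) = -608*(-1/159) = 608/159)
(1/(-212348 - 437505) - 104186)*(g(509, 322) + (21203 - 201553)/(236257 + 41327)) = (1/(-212348 - 437505) - 104186)*(608/159 + (21203 - 201553)/(236257 + 41327)) = (1/(-649853) - 104186)*(608/159 - 180350/277584) = (-1/649853 - 104186)*(608/159 - 180350*1/277584) = -67705584659*(608/159 - 90175/138792)/649853 = -67705584659/649853*7783079/2451992 = -526957914142185061/1593434357176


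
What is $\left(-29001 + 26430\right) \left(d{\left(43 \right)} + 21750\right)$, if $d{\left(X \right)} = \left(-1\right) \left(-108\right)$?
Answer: $-56196918$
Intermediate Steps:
$d{\left(X \right)} = 108$
$\left(-29001 + 26430\right) \left(d{\left(43 \right)} + 21750\right) = \left(-29001 + 26430\right) \left(108 + 21750\right) = \left(-2571\right) 21858 = -56196918$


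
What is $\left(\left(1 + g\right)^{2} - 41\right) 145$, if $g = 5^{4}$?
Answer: $56816075$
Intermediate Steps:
$g = 625$
$\left(\left(1 + g\right)^{2} - 41\right) 145 = \left(\left(1 + 625\right)^{2} - 41\right) 145 = \left(626^{2} - 41\right) 145 = \left(391876 - 41\right) 145 = 391835 \cdot 145 = 56816075$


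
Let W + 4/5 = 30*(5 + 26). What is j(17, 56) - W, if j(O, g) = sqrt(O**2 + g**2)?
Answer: -4646/5 + 5*sqrt(137) ≈ -870.68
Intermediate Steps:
W = 4646/5 (W = -4/5 + 30*(5 + 26) = -4/5 + 30*31 = -4/5 + 930 = 4646/5 ≈ 929.20)
j(17, 56) - W = sqrt(17**2 + 56**2) - 1*4646/5 = sqrt(289 + 3136) - 4646/5 = sqrt(3425) - 4646/5 = 5*sqrt(137) - 4646/5 = -4646/5 + 5*sqrt(137)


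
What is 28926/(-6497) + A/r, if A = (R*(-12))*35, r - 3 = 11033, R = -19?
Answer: -8439/2263 ≈ -3.7291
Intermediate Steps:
r = 11036 (r = 3 + 11033 = 11036)
A = 7980 (A = -19*(-12)*35 = 228*35 = 7980)
28926/(-6497) + A/r = 28926/(-6497) + 7980/11036 = 28926*(-1/6497) + 7980*(1/11036) = -28926/6497 + 1995/2759 = -8439/2263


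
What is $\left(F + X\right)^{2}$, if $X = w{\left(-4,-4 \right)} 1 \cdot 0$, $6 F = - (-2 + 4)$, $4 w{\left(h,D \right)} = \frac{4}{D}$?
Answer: $\frac{1}{9} \approx 0.11111$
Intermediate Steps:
$w{\left(h,D \right)} = \frac{1}{D}$ ($w{\left(h,D \right)} = \frac{4 \frac{1}{D}}{4} = \frac{1}{D}$)
$F = - \frac{1}{3}$ ($F = \frac{\left(-1\right) \left(-2 + 4\right)}{6} = \frac{\left(-1\right) 2}{6} = \frac{1}{6} \left(-2\right) = - \frac{1}{3} \approx -0.33333$)
$X = 0$ ($X = \frac{1}{-4} \cdot 1 \cdot 0 = \left(- \frac{1}{4}\right) 1 \cdot 0 = \left(- \frac{1}{4}\right) 0 = 0$)
$\left(F + X\right)^{2} = \left(- \frac{1}{3} + 0\right)^{2} = \left(- \frac{1}{3}\right)^{2} = \frac{1}{9}$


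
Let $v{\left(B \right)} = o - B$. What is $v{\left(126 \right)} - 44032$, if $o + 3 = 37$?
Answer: $-44124$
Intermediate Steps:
$o = 34$ ($o = -3 + 37 = 34$)
$v{\left(B \right)} = 34 - B$
$v{\left(126 \right)} - 44032 = \left(34 - 126\right) - 44032 = -92 - 44032 = -44124$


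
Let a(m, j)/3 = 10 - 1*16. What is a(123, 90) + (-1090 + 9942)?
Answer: 8834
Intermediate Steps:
a(m, j) = -18 (a(m, j) = 3*(10 - 1*16) = 3*(10 - 16) = 3*(-6) = -18)
a(123, 90) + (-1090 + 9942) = -18 + (-1090 + 9942) = -18 + 8852 = 8834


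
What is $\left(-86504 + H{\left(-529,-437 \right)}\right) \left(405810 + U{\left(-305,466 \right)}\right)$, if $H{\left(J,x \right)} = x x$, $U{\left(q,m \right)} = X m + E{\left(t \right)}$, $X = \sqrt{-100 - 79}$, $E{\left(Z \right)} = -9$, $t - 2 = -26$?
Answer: $42392001465 + 48680690 i \sqrt{179} \approx 4.2392 \cdot 10^{10} + 6.513 \cdot 10^{8} i$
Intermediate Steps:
$t = -24$ ($t = 2 - 26 = -24$)
$X = i \sqrt{179}$ ($X = \sqrt{-179} = i \sqrt{179} \approx 13.379 i$)
$U{\left(q,m \right)} = -9 + i m \sqrt{179}$ ($U{\left(q,m \right)} = i \sqrt{179} m - 9 = i m \sqrt{179} - 9 = -9 + i m \sqrt{179}$)
$H{\left(J,x \right)} = x^{2}$
$\left(-86504 + H{\left(-529,-437 \right)}\right) \left(405810 + U{\left(-305,466 \right)}\right) = \left(-86504 + \left(-437\right)^{2}\right) \left(405810 - \left(9 - i 466 \sqrt{179}\right)\right) = \left(-86504 + 190969\right) \left(405810 - \left(9 - 466 i \sqrt{179}\right)\right) = 104465 \left(405801 + 466 i \sqrt{179}\right) = 42392001465 + 48680690 i \sqrt{179}$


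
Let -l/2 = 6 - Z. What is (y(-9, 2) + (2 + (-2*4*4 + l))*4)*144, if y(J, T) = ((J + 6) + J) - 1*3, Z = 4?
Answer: -21744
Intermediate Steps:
y(J, T) = 3 + 2*J (y(J, T) = ((6 + J) + J) - 3 = (6 + 2*J) - 3 = 3 + 2*J)
l = -4 (l = -2*(6 - 1*4) = -2*(6 - 4) = -2*2 = -4)
(y(-9, 2) + (2 + (-2*4*4 + l))*4)*144 = ((3 + 2*(-9)) + (2 + (-2*4*4 - 4))*4)*144 = ((3 - 18) + (2 + (-8*4 - 4))*4)*144 = (-15 + (2 + (-32 - 4))*4)*144 = (-15 + (2 - 36)*4)*144 = (-15 - 34*4)*144 = (-15 - 136)*144 = -151*144 = -21744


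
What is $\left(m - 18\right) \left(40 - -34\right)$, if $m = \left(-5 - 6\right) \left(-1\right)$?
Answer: $-518$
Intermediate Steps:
$m = 11$ ($m = \left(-11\right) \left(-1\right) = 11$)
$\left(m - 18\right) \left(40 - -34\right) = \left(11 - 18\right) \left(40 - -34\right) = - 7 \left(40 + 34\right) = \left(-7\right) 74 = -518$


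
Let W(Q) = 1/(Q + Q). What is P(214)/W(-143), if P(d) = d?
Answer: -61204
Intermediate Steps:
W(Q) = 1/(2*Q)
P(214)/W(-143) = 214/(((½)/(-143))) = 214/(((½)*(-1/143))) = 214/(-1/286) = 214*(-286) = -61204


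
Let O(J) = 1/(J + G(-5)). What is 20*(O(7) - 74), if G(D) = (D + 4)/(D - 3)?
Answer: -84200/57 ≈ -1477.2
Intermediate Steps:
G(D) = (4 + D)/(-3 + D)
O(J) = 1/(⅛ + J) (O(J) = 1/(J + (4 - 5)/(-3 - 5)) = 1/(J - 1/(-8)) = 1/(J - ⅛*(-1)) = 1/(J + ⅛) = 1/(⅛ + J))
20*(O(7) - 74) = 20*(8/(1 + 8*7) - 74) = 20*(8/(1 + 56) - 74) = 20*(8/57 - 74) = 20*(-4210/57) = -84200/57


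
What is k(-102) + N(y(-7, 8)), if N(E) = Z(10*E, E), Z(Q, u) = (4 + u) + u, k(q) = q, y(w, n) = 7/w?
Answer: -100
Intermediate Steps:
Z(Q, u) = 4 + 2*u
N(E) = 4 + 2*E
k(-102) + N(y(-7, 8)) = -102 + (4 + 2*(7/(-7))) = -102 + (4 + 2*(7*(-⅐))) = -102 + (4 + 2*(-1)) = -102 + (4 - 2) = -102 + 2 = -100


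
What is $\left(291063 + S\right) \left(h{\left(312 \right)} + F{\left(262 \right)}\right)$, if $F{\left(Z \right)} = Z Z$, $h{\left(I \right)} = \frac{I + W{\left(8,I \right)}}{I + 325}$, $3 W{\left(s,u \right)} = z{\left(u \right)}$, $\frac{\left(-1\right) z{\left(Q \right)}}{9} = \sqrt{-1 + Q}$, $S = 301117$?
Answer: $\frac{1991844804400}{49} - \frac{1776540 \sqrt{311}}{637} \approx 4.065 \cdot 10^{10}$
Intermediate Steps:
$z{\left(Q \right)} = - 9 \sqrt{-1 + Q}$
$W{\left(s,u \right)} = - 3 \sqrt{-1 + u}$ ($W{\left(s,u \right)} = \frac{\left(-9\right) \sqrt{-1 + u}}{3} = - 3 \sqrt{-1 + u}$)
$h{\left(I \right)} = \frac{I - 3 \sqrt{-1 + I}}{325 + I}$ ($h{\left(I \right)} = \frac{I - 3 \sqrt{-1 + I}}{I + 325} = \frac{I - 3 \sqrt{-1 + I}}{325 + I}$)
$F{\left(Z \right)} = Z^{2}$
$\left(291063 + S\right) \left(h{\left(312 \right)} + F{\left(262 \right)}\right) = \left(291063 + 301117\right) \left(\frac{312 - 3 \sqrt{-1 + 312}}{325 + 312} + 262^{2}\right) = 592180 \left(\frac{312 - 3 \sqrt{311}}{637} + 68644\right) = 592180 \left(\left(\frac{24}{49} - \frac{3 \sqrt{311}}{637}\right) + 68644\right) = 592180 \left(\frac{3363580}{49} - \frac{3 \sqrt{311}}{637}\right) = \frac{1991844804400}{49} - \frac{1776540 \sqrt{311}}{637}$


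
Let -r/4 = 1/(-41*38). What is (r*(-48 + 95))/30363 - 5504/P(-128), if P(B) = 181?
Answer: -130184867594/4281152637 ≈ -30.409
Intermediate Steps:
r = 2/779 (r = -4/((-41)*38) = -(-4)/(41*38) = -4*(-1/1558) = 2/779 ≈ 0.0025674)
(r*(-48 + 95))/30363 - 5504/P(-128) = (2*(-48 + 95)/779)/30363 - 5504/181 = ((2/779)*47)*(1/30363) - 5504*1/181 = (94/779)*(1/30363) - 5504/181 = 94/23652777 - 5504/181 = -130184867594/4281152637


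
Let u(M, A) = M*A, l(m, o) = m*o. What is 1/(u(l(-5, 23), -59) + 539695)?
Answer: 1/546480 ≈ 1.8299e-6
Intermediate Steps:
u(M, A) = A*M
1/(u(l(-5, 23), -59) + 539695) = 1/(-(-295)*23 + 539695) = 1/(-59*(-115) + 539695) = 1/(6785 + 539695) = 1/546480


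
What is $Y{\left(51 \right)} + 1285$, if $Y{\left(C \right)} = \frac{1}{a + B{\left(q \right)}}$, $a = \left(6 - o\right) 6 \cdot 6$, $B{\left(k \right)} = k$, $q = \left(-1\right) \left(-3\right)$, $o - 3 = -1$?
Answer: $\frac{188896}{147} \approx 1285.0$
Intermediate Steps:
$o = 2$ ($o = 3 - 1 = 2$)
$q = 3$
$a = 144$ ($a = \left(6 - 2\right) 6 \cdot 6 = 4 \cdot 6 \cdot 6 = 24 \cdot 6 = 144$)
$Y{\left(C \right)} = \frac{1}{147}$ ($Y{\left(C \right)} = \frac{1}{144 + 3} = \frac{1}{147}$)
$Y{\left(51 \right)} + 1285 = \frac{1}{147} + 1285 = \frac{188896}{147}$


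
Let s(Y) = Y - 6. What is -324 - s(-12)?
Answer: -306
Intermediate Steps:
s(Y) = -6 + Y
-324 - s(-12) = -324 - (-6 - 12) = -324 - 1*(-18) = -324 + 18 = -306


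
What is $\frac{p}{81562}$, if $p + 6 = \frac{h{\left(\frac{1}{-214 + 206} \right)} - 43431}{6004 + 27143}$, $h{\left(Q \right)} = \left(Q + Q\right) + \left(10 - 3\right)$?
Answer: $- \frac{323075}{3604714152} \approx -8.9626 \cdot 10^{-5}$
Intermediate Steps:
$h{\left(Q \right)} = 7 + 2 Q$ ($h{\left(Q \right)} = 2 Q + \left(10 - 3\right) = 2 Q + 7 = 7 + 2 Q$)
$p = - \frac{323075}{44196}$ ($p = -6 + \frac{\left(7 + \frac{2}{-214 + 206}\right) - 43431}{6004 + 27143} = -6 + \frac{\left(7 + \frac{2}{-8}\right) - 43431}{33147} = -6 + \left(\left(7 + 2 \left(- \frac{1}{8}\right)\right) - 43431\right) \frac{1}{33147} = -6 + \left(\left(7 - \frac{1}{4}\right) - 43431\right) \frac{1}{33147} = -6 + \left(\frac{27}{4} - 43431\right) \frac{1}{33147} = -6 - \frac{57899}{44196} = - \frac{323075}{44196} \approx -7.3101$)
$\frac{p}{81562} = - \frac{323075}{44196 \cdot 81562} = \left(- \frac{323075}{44196}\right) \frac{1}{81562} = - \frac{323075}{3604714152}$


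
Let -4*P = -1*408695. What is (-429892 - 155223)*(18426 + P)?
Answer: -282258890885/4 ≈ -7.0565e+10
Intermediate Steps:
P = 408695/4 (P = -(-1)*408695/4 = -¼*(-408695) = 408695/4 ≈ 1.0217e+5)
(-429892 - 155223)*(18426 + P) = (-429892 - 155223)*(18426 + 408695/4) = -585115*482399/4 = -282258890885/4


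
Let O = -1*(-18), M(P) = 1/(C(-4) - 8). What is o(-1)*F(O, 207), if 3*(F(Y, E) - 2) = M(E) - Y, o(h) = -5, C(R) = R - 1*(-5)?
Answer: 425/21 ≈ 20.238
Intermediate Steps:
C(R) = 5 + R (C(R) = R + 5 = 5 + R)
M(P) = -⅐ (M(P) = 1/((5 - 4) - 8) = 1/(1 - 8) = 1/(-7) = -⅐)
O = 18
F(Y, E) = 41/21 - Y/3 (F(Y, E) = 2 + (-⅐ - Y)/3 = 2 + (-1/21 - Y/3) = 41/21 - Y/3)
o(-1)*F(O, 207) = -5*(41/21 - ⅓*18) = -5*(41/21 - 6) = -5*(-85/21) = 425/21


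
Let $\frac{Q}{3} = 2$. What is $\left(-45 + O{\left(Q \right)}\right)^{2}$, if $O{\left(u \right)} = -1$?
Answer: $2116$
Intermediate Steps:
$Q = 6$ ($Q = 3 \cdot 2 = 6$)
$\left(-45 + O{\left(Q \right)}\right)^{2} = \left(-45 - 1\right)^{2} = \left(-46\right)^{2} = 2116$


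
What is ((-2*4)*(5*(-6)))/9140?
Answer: 12/457 ≈ 0.026258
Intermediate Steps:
((-2*4)*(5*(-6)))/9140 = -8*(-30)*(1/9140) = 240*(1/9140) = 12/457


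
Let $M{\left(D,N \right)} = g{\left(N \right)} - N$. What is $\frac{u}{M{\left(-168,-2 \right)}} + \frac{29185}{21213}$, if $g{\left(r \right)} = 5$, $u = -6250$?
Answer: $- \frac{132376955}{148491} \approx -891.48$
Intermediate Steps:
$M{\left(D,N \right)} = 5 - N$
$\frac{u}{M{\left(-168,-2 \right)}} + \frac{29185}{21213} = - \frac{6250}{5 - -2} + \frac{29185}{21213} = - \frac{6250}{5 + 2} + 29185 \cdot \frac{1}{21213} = - \frac{6250}{7} + \frac{29185}{21213} = - \frac{132376955}{148491}$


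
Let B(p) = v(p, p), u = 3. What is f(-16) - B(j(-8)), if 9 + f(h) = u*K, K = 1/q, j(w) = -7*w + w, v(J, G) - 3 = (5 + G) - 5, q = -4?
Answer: -243/4 ≈ -60.750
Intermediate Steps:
v(J, G) = 3 + G (v(J, G) = 3 + ((5 + G) - 5) = 3 + G)
j(w) = -6*w
B(p) = 3 + p
K = -1/4 (K = 1/(-4) = -1/4 ≈ -0.25000)
f(h) = -39/4 (f(h) = -9 + 3*(-1/4) = -9 - 3/4 = -39/4)
f(-16) - B(j(-8)) = -39/4 - (3 - 6*(-8)) = -39/4 - (3 + 48) = -39/4 - 1*51 = -39/4 - 51 = -243/4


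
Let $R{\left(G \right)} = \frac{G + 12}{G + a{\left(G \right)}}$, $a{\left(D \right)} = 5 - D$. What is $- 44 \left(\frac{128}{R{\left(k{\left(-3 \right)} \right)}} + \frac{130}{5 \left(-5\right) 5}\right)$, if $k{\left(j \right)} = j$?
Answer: $- \frac{693704}{225} \approx -3083.1$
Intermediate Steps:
$R{\left(G \right)} = \frac{12}{5} + \frac{G}{5}$ ($R{\left(G \right)} = \frac{G + 12}{G - \left(-5 + G\right)} = \frac{12 + G}{5} = \left(12 + G\right) \frac{1}{5} = \frac{12}{5} + \frac{G}{5}$)
$- 44 \left(\frac{128}{R{\left(k{\left(-3 \right)} \right)}} + \frac{130}{5 \left(-5\right) 5}\right) = - 44 \left(\frac{128}{\frac{12}{5} + \frac{1}{5} \left(-3\right)} + \frac{130}{5 \left(-5\right) 5}\right) = - 44 \left(\frac{128}{\frac{12}{5} - \frac{3}{5}} + \frac{130}{\left(-25\right) 5}\right) = - 44 \left(\frac{128}{\frac{9}{5}} + \frac{130}{-125}\right) = - 44 \left(128 \cdot \frac{5}{9} + 130 \left(- \frac{1}{125}\right)\right) = - 44 \left(\frac{640}{9} - \frac{26}{25}\right) = \left(-44\right) \frac{15766}{225} = - \frac{693704}{225}$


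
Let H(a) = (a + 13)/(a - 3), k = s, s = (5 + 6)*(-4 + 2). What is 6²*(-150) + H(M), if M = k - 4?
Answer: -156587/29 ≈ -5399.6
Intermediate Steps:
s = -22 (s = 11*(-2) = -22)
k = -22
M = -26 (M = -22 - 4 = -26)
H(a) = (13 + a)/(-3 + a)
6²*(-150) + H(M) = 6²*(-150) + (13 - 26)/(-3 - 26) = 36*(-150) - 13/(-29) = -5400 - 1/29*(-13) = -5400 + 13/29 = -156587/29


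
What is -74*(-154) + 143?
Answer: 11539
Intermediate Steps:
-74*(-154) + 143 = 11396 + 143 = 11539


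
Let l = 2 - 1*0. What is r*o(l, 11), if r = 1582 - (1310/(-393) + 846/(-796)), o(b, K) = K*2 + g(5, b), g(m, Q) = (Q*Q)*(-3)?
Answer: 9470785/597 ≈ 15864.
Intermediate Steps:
g(m, Q) = -3*Q² (g(m, Q) = Q²*(-3) = -3*Q²)
l = 2 (l = 2 + 0 = 2)
o(b, K) = -3*b² + 2*K (o(b, K) = K*2 - 3*b² = 2*K - 3*b² = -3*b² + 2*K)
r = 1894157/1194 (r = 1582 - (1310*(-1/393) + 846*(-1/796)) = 1582 - (-10/3 - 423/398) = 1582 - 1*(-5249/1194) = 1582 + 5249/1194 = 1894157/1194 ≈ 1586.4)
r*o(l, 11) = 1894157*(-3*2² + 2*11)/1194 = 1894157*(-3*4 + 22)/1194 = 1894157*(-12 + 22)/1194 = (1894157/1194)*10 = 9470785/597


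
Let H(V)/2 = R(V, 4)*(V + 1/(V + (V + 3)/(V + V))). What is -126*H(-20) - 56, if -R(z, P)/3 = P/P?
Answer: -441224/29 ≈ -15215.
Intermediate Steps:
R(z, P) = -3 (R(z, P) = -3*P/P = -3*1 = -3)
H(V) = -6*V - 6/(V + (3 + V)/(2*V)) (H(V) = 2*(-3*(V + 1/(V + (V + 3)/(V + V)))) = 2*(-3*(V + 1/(V + (3 + V)/((2*V))))) = 2*(-3*(V + 1/(V + (3 + V)*(1/(2*V))))) = 2*(-3*(V + 1/(V + (3 + V)/(2*V)))) = 2*(-3*V - 3/(V + (3 + V)/(2*V))) = -6*V - 6/(V + (3 + V)/(2*V)))
-126*H(-20) - 56 = -(-756)*(-20)*(5 - 20 + 2*(-20)**2)/(3 - 20 + 2*(-20)**2) - 56 = -(-756)*(-20)*(5 - 20 + 2*400)/(3 - 20 + 2*400) - 56 = -(-756)*(-20)*(5 - 20 + 800)/(3 - 20 + 800) - 56 = -(-756)*(-20)*785/783 - 56 = -126*31400/261 - 56 = -439600/29 - 56 = -441224/29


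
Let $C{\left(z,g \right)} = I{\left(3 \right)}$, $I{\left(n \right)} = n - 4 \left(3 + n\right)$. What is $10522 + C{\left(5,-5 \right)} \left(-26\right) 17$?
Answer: $19804$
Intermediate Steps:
$I{\left(n \right)} = -12 - 3 n$ ($I{\left(n \right)} = n - \left(12 + 4 n\right) = -12 - 3 n$)
$C{\left(z,g \right)} = -21$ ($C{\left(z,g \right)} = -12 - 9 = -21$)
$10522 + C{\left(5,-5 \right)} \left(-26\right) 17 = 10522 + \left(-21\right) \left(-26\right) 17 = 10522 + 546 \cdot 17 = 10522 + 9282 = 19804$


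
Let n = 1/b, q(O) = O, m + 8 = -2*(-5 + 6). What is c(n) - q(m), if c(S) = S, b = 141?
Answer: 1411/141 ≈ 10.007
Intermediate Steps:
m = -10 (m = -8 - 2*(-5 + 6) = -8 - 2*1 = -8 - 2 = -10)
n = 1/141 ≈ 0.0070922
c(n) - q(m) = 1/141 - 1*(-10) = 1/141 + 10 = 1411/141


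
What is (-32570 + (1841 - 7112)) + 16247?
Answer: -21594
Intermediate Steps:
(-32570 + (1841 - 7112)) + 16247 = (-32570 - 5271) + 16247 = -37841 + 16247 = -21594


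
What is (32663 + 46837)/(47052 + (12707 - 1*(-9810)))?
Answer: 79500/69569 ≈ 1.1427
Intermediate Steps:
(32663 + 46837)/(47052 + (12707 - 1*(-9810))) = 79500/(47052 + (12707 + 9810)) = 79500/(47052 + 22517) = 79500/69569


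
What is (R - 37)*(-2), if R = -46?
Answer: 166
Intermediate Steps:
(R - 37)*(-2) = (-46 - 37)*(-2) = -83*(-2) = 166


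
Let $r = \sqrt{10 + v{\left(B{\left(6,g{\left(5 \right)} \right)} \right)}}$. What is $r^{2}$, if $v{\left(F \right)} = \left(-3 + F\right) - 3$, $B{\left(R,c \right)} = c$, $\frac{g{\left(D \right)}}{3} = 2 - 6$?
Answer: $-8$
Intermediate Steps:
$g{\left(D \right)} = -12$ ($g{\left(D \right)} = 3 \left(2 - 6\right) = 3 \left(-4\right) = -12$)
$v{\left(F \right)} = -6 + F$
$r = 2 i \sqrt{2}$ ($r = \sqrt{10 - 18} = \sqrt{-8} = 2 i \sqrt{2} \approx 2.8284 i$)
$r^{2} = \left(2 i \sqrt{2}\right)^{2} = -8$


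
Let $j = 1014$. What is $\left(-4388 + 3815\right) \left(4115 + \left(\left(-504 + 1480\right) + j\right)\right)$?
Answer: $-3498165$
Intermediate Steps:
$\left(-4388 + 3815\right) \left(4115 + \left(\left(-504 + 1480\right) + j\right)\right) = \left(-4388 + 3815\right) \left(4115 + \left(\left(-504 + 1480\right) + 1014\right)\right) = - 573 \left(4115 + \left(976 + 1014\right)\right) = - 573 \left(4115 + 1990\right) = \left(-573\right) 6105 = -3498165$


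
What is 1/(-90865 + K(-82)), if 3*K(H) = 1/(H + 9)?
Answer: -219/19899436 ≈ -1.1005e-5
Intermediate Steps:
K(H) = 1/(3*(9 + H)) (K(H) = 1/(3*(H + 9)) = 1/(3*(9 + H)))
1/(-90865 + K(-82)) = 1/(-90865 + 1/(3*(9 - 82))) = 1/(-90865 + (⅓)/(-73)) = 1/(-90865 + (⅓)*(-1/73)) = 1/(-90865 - 1/219) = 1/(-19899436/219) = -219/19899436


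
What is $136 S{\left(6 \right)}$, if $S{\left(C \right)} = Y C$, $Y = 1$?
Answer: $816$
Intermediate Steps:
$S{\left(C \right)} = C$ ($S{\left(C \right)} = 1 C = C$)
$136 S{\left(6 \right)} = 136 \cdot 6 = 816$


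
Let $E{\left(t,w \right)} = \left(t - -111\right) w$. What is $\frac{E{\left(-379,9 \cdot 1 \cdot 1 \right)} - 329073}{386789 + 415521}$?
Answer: $- \frac{66297}{160462} \approx -0.41316$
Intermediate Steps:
$E{\left(t,w \right)} = w \left(111 + t\right)$ ($E{\left(t,w \right)} = \left(t + 111\right) w = \left(111 + t\right) w = w \left(111 + t\right)$)
$\frac{E{\left(-379,9 \cdot 1 \cdot 1 \right)} - 329073}{386789 + 415521} = \frac{9 \cdot 1 \cdot 1 \left(111 - 379\right) - 329073}{386789 + 415521} = \frac{9 \cdot 1 \left(-268\right) - 329073}{802310} = \left(9 \left(-268\right) - 329073\right) \frac{1}{802310} = \left(-2412 - 329073\right) \frac{1}{802310} = \left(-331485\right) \frac{1}{802310} = - \frac{66297}{160462}$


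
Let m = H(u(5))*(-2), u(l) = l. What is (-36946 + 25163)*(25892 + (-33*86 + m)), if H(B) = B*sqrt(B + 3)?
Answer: -271645282 + 235660*sqrt(2) ≈ -2.7131e+8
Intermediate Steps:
H(B) = B*sqrt(3 + B)
m = -20*sqrt(2) (m = (5*sqrt(3 + 5))*(-2) = (5*sqrt(8))*(-2) = (5*(2*sqrt(2)))*(-2) = (10*sqrt(2))*(-2) = -20*sqrt(2) ≈ -28.284)
(-36946 + 25163)*(25892 + (-33*86 + m)) = (-36946 + 25163)*(25892 + (-33*86 - 20*sqrt(2))) = -11783*(25892 + (-2838 - 20*sqrt(2))) = -11783*(23054 - 20*sqrt(2)) = -271645282 + 235660*sqrt(2)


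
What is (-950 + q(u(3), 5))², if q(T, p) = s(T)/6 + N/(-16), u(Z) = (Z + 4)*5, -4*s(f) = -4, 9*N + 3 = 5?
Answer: 4677055321/5184 ≈ 9.0221e+5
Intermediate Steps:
N = 2/9 (N = -⅓ + (⅑)*5 = -⅓ + 5/9 = 2/9 ≈ 0.22222)
s(f) = 1 (s(f) = -¼*(-4) = 1)
u(Z) = 20 + 5*Z (u(Z) = (4 + Z)*5 = 20 + 5*Z)
q(T, p) = 11/72 (q(T, p) = 1/6 + (2/9)/(-16) = 1*(⅙) + (2/9)*(-1/16) = ⅙ - 1/72 = 11/72)
(-950 + q(u(3), 5))² = (-950 + 11/72)² = (-68389/72)² = 4677055321/5184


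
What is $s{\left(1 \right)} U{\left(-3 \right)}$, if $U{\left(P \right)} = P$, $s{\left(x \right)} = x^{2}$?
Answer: $-3$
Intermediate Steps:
$s{\left(1 \right)} U{\left(-3 \right)} = 1^{2} \left(-3\right) = 1 \left(-3\right) = -3$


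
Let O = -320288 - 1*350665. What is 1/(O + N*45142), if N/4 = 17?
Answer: 1/2398703 ≈ 4.1689e-7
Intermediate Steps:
N = 68 (N = 4*17 = 68)
O = -670953 (O = -320288 - 350665 = -670953)
1/(O + N*45142) = 1/(-670953 + 68*45142) = 1/(-670953 + 3069656) = 1/2398703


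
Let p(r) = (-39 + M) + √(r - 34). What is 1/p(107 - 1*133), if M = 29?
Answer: -1/16 - I*√15/80 ≈ -0.0625 - 0.048412*I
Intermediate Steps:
p(r) = -10 + √(-34 + r) (p(r) = (-39 + 29) + √(r - 34) = -10 + √(-34 + r))
1/p(107 - 1*133) = 1/(-10 + √(-34 + (107 - 1*133))) = 1/(-10 + √(-34 + (107 - 133))) = 1/(-10 + √(-34 - 26)) = 1/(-10 + √(-60)) = 1/(-10 + 2*I*√15)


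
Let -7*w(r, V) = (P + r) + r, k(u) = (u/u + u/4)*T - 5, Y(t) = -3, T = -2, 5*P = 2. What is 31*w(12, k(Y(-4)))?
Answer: -3782/35 ≈ -108.06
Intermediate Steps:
P = ⅖ (P = (⅕)*2 = ⅖ ≈ 0.40000)
k(u) = -7 - u/2 (k(u) = (u/u + u/4)*(-2) - 5 = (1 + u*(¼))*(-2) - 5 = (1 + u/4)*(-2) - 5 = (-2 - u/2) - 5 = -7 - u/2)
w(r, V) = -2/35 - 2*r/7 (w(r, V) = -((⅖ + r) + r)/7 = -(⅖ + 2*r)/7 = -2/35 - 2*r/7)
31*w(12, k(Y(-4))) = 31*(-2/35 - 2/7*12) = 31*(-2/35 - 24/7) = 31*(-122/35) = -3782/35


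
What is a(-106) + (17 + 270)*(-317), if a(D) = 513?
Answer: -90466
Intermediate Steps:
a(-106) + (17 + 270)*(-317) = 513 + (17 + 270)*(-317) = 513 + 287*(-317) = 513 - 90979 = -90466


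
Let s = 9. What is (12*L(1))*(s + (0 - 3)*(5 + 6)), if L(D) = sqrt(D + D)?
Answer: -288*sqrt(2) ≈ -407.29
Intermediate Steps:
L(D) = sqrt(2)*sqrt(D) (L(D) = sqrt(2*D) = sqrt(2)*sqrt(D))
(12*L(1))*(s + (0 - 3)*(5 + 6)) = (12*(sqrt(2)*sqrt(1)))*(9 + (0 - 3)*(5 + 6)) = (12*(sqrt(2)*1))*(9 - 3*11) = (12*sqrt(2))*(9 - 33) = (12*sqrt(2))*(-24) = -288*sqrt(2)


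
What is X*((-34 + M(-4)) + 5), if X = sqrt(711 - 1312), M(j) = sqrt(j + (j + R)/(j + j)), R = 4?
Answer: I*sqrt(601)*(-29 + 2*I) ≈ -49.031 - 710.94*I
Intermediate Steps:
M(j) = sqrt(j + (4 + j)/(2*j)) (M(j) = sqrt(j + (j + 4)/(j + j)) = sqrt(j + (4 + j)/((2*j))) = sqrt(j + (4 + j)*(1/(2*j))) = sqrt(j + (4 + j)/(2*j)))
X = I*sqrt(601) (X = sqrt(-601) = I*sqrt(601) ≈ 24.515*I)
X*((-34 + M(-4)) + 5) = (I*sqrt(601))*((-34 + sqrt(2 + 4*(-4) + 8/(-4))/2) + 5) = (I*sqrt(601))*((-34 + sqrt(2 - 16 + 8*(-1/4))/2) + 5) = (I*sqrt(601))*((-34 + sqrt(2 - 16 - 2)/2) + 5) = (I*sqrt(601))*((-34 + sqrt(-16)/2) + 5) = (I*sqrt(601))*((-34 + (4*I)/2) + 5) = (I*sqrt(601))*((-34 + 2*I) + 5) = (I*sqrt(601))*(-29 + 2*I) = I*sqrt(601)*(-29 + 2*I)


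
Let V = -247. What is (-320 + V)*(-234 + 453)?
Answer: -124173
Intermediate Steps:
(-320 + V)*(-234 + 453) = (-320 - 247)*(-234 + 453) = -567*219 = -124173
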